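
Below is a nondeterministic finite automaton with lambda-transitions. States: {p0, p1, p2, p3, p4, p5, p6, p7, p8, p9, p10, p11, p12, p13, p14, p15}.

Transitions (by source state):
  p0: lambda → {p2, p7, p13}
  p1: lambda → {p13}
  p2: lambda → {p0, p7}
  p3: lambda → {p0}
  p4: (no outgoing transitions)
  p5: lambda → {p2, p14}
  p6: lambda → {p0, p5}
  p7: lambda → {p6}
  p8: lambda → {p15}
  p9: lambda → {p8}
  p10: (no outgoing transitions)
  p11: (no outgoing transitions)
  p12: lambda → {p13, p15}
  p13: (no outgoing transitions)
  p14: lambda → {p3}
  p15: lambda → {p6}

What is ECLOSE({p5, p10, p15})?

{p0, p2, p3, p5, p6, p7, p10, p13, p14, p15}

Start with {p5, p10, p15}.
From p5 via lambda: add p2, p14.
From p15 via lambda: add p6.
From p2 via lambda: add p0, p7.
From p14 via lambda: add p3.
From p0 via lambda: add p13.
No new states can be added; the closed set is {p0, p2, p3, p5, p6, p7, p10, p13, p14, p15}.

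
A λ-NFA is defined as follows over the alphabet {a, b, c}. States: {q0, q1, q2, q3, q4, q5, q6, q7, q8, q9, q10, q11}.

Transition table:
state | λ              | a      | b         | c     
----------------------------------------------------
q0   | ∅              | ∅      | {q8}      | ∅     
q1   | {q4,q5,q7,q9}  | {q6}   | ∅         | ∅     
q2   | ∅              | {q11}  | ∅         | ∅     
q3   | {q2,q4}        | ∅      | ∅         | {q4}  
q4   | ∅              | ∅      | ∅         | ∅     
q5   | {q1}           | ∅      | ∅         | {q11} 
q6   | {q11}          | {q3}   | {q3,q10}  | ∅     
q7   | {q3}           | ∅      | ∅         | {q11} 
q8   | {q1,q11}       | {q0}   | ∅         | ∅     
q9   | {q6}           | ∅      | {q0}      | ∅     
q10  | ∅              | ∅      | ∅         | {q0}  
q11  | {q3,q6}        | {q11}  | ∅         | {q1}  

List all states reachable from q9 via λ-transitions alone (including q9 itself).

{q2, q3, q4, q6, q9, q11}

Start with {q9}.
From q9 via λ: add q6.
From q6 via λ: add q11.
From q11 via λ: add q3.
From q3 via λ: add q2, q4.
No new states can be added; the closed set is {q2, q3, q4, q6, q9, q11}.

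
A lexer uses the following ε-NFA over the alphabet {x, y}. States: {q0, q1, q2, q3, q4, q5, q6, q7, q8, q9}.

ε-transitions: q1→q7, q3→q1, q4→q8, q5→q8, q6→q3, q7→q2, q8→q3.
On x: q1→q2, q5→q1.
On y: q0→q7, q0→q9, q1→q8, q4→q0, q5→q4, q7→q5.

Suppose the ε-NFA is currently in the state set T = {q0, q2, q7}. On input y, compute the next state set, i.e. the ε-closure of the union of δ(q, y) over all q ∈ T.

{q1, q2, q3, q5, q7, q8, q9}

q0 on y → {q7, q9}.
q7 on y → {q5}.
No y-transition from q2.
Union after reading y: {q5, q7, q9}.
Now take the ε-closure:
From q5 via ε: add q8.
From q7 via ε: add q2.
From q8 via ε: add q3.
From q3 via ε: add q1.
No new states can be added; the closed set is {q1, q2, q3, q5, q7, q8, q9}.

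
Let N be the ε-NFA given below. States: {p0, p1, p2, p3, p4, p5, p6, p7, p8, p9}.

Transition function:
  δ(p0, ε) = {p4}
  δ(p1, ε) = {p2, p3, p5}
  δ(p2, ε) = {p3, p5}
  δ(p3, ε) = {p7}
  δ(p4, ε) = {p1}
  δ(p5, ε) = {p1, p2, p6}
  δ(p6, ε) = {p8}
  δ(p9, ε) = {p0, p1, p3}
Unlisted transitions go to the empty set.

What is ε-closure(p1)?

Start with {p1}.
From p1 via ε: add p2, p3, p5.
From p3 via ε: add p7.
From p5 via ε: add p6.
From p6 via ε: add p8.
No new states can be added; the closed set is {p1, p2, p3, p5, p6, p7, p8}.

{p1, p2, p3, p5, p6, p7, p8}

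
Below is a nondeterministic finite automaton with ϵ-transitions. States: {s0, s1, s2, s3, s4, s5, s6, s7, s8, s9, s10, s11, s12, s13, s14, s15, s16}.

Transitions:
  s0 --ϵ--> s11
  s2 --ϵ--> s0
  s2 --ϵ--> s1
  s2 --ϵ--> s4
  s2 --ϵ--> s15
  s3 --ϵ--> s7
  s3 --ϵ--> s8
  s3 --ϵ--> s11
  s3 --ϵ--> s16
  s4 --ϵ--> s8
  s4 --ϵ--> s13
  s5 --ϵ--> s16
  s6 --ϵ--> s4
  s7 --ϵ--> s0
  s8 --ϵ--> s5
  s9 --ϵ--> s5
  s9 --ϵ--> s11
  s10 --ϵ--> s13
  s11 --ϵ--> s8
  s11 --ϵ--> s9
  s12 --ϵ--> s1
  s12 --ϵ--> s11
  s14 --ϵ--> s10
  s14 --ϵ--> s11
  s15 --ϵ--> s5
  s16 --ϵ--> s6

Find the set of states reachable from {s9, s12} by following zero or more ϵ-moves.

{s1, s4, s5, s6, s8, s9, s11, s12, s13, s16}

Start with {s9, s12}.
From s9 via ϵ: add s5, s11.
From s12 via ϵ: add s1.
From s5 via ϵ: add s16.
From s11 via ϵ: add s8.
From s16 via ϵ: add s6.
From s6 via ϵ: add s4.
From s4 via ϵ: add s13.
No new states can be added; the closed set is {s1, s4, s5, s6, s8, s9, s11, s12, s13, s16}.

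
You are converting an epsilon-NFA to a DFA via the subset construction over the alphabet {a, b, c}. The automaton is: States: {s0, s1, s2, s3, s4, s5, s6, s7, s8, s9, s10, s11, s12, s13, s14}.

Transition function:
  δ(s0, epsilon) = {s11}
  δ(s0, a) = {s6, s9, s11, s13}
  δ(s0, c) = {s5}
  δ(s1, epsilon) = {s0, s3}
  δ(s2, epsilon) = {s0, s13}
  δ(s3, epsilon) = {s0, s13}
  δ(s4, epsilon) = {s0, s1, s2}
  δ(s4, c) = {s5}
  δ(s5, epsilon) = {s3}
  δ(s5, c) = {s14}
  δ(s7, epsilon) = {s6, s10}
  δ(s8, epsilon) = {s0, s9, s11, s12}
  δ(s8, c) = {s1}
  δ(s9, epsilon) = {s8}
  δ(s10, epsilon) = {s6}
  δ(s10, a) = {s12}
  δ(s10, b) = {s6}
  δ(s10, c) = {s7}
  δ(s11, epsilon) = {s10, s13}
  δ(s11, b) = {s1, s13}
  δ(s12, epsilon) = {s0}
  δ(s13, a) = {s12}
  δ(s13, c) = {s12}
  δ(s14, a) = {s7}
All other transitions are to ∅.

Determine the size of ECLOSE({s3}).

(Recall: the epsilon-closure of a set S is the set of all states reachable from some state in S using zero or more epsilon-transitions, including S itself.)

6

Start with {s3}.
From s3 via epsilon: add s0, s13.
From s0 via epsilon: add s11.
From s11 via epsilon: add s10.
From s10 via epsilon: add s6.
epsilon-closure = {s0, s3, s6, s10, s11, s13}, which has 6 states.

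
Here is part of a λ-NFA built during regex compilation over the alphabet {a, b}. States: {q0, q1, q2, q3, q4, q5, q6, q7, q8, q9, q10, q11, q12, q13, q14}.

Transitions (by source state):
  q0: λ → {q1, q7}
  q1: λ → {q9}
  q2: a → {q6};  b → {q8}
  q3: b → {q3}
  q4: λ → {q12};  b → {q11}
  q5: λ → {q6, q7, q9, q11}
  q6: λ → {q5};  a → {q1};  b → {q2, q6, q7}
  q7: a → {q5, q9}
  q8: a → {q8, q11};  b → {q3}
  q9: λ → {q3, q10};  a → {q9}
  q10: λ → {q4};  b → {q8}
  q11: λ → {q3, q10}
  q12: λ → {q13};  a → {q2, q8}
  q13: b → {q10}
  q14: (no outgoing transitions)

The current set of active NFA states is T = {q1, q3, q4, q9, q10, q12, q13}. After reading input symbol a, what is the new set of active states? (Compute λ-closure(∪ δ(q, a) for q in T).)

q9 on a → {q9}.
q12 on a → {q2, q8}.
No a-transition from q1, q3, q4, q10, q13.
Union after reading a: {q2, q8, q9}.
Now take the λ-closure:
From q9 via λ: add q3, q10.
From q10 via λ: add q4.
From q4 via λ: add q12.
From q12 via λ: add q13.
No new states can be added; the closed set is {q2, q3, q4, q8, q9, q10, q12, q13}.

{q2, q3, q4, q8, q9, q10, q12, q13}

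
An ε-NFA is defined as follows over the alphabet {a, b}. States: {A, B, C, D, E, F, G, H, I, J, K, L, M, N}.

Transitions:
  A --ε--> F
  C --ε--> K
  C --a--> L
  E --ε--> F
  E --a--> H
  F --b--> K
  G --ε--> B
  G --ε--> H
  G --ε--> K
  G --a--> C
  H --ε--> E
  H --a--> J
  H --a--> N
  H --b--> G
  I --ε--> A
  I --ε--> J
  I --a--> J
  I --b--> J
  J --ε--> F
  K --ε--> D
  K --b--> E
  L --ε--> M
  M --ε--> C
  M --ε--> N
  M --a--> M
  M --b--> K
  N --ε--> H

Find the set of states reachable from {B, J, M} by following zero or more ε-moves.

{B, C, D, E, F, H, J, K, M, N}

Start with {B, J, M}.
From J via ε: add F.
From M via ε: add C, N.
From C via ε: add K.
From N via ε: add H.
From H via ε: add E.
From K via ε: add D.
No new states can be added; the closed set is {B, C, D, E, F, H, J, K, M, N}.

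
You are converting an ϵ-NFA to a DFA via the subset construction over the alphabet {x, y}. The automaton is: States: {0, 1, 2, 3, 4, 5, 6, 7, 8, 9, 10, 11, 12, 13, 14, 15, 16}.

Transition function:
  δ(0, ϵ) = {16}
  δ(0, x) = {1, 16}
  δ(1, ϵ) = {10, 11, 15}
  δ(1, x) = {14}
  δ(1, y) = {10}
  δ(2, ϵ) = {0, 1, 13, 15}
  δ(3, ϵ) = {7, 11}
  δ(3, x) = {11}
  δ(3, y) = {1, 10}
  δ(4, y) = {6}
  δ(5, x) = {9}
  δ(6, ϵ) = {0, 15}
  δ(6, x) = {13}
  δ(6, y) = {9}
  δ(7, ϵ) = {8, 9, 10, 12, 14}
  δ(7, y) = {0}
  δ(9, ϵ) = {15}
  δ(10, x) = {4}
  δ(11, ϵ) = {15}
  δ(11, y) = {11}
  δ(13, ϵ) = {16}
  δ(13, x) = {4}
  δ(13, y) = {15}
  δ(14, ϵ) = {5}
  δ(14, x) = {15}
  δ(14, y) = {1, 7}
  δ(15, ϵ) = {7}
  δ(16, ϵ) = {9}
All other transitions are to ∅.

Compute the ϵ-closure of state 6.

Start with {6}.
From 6 via ϵ: add 0, 15.
From 0 via ϵ: add 16.
From 15 via ϵ: add 7.
From 7 via ϵ: add 8, 9, 10, 12, 14.
From 14 via ϵ: add 5.
No new states can be added; the closed set is {0, 5, 6, 7, 8, 9, 10, 12, 14, 15, 16}.

{0, 5, 6, 7, 8, 9, 10, 12, 14, 15, 16}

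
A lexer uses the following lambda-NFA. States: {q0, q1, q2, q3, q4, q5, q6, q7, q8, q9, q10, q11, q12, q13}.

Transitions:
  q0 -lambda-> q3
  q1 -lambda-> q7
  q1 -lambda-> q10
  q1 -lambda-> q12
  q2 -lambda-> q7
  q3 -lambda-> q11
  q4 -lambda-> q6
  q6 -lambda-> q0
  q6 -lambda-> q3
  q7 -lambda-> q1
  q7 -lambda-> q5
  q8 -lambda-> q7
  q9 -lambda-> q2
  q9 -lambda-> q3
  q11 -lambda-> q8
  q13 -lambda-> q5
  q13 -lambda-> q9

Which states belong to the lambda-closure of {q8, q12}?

{q1, q5, q7, q8, q10, q12}

Start with {q8, q12}.
From q8 via lambda: add q7.
From q7 via lambda: add q1, q5.
From q1 via lambda: add q10.
No new states can be added; the closed set is {q1, q5, q7, q8, q10, q12}.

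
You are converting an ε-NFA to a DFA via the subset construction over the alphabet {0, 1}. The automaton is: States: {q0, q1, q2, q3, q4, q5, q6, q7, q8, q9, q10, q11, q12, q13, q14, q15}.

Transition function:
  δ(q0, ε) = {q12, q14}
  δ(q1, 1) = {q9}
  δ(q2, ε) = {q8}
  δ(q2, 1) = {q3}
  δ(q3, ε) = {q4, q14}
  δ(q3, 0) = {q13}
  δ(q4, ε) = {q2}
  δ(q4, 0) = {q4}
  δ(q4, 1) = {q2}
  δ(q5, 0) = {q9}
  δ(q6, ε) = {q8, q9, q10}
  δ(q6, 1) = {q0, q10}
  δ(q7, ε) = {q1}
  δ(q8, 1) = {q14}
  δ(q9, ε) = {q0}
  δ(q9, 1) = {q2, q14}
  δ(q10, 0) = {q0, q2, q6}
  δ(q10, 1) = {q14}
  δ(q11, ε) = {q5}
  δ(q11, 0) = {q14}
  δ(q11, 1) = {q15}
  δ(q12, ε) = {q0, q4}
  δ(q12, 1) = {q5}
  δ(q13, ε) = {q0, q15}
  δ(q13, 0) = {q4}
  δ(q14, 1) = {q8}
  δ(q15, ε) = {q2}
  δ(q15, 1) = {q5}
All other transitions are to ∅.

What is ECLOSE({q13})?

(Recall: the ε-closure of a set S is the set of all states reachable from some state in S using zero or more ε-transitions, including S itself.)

Start with {q13}.
From q13 via ε: add q0, q15.
From q0 via ε: add q12, q14.
From q15 via ε: add q2.
From q2 via ε: add q8.
From q12 via ε: add q4.
No new states can be added; the closed set is {q0, q2, q4, q8, q12, q13, q14, q15}.

{q0, q2, q4, q8, q12, q13, q14, q15}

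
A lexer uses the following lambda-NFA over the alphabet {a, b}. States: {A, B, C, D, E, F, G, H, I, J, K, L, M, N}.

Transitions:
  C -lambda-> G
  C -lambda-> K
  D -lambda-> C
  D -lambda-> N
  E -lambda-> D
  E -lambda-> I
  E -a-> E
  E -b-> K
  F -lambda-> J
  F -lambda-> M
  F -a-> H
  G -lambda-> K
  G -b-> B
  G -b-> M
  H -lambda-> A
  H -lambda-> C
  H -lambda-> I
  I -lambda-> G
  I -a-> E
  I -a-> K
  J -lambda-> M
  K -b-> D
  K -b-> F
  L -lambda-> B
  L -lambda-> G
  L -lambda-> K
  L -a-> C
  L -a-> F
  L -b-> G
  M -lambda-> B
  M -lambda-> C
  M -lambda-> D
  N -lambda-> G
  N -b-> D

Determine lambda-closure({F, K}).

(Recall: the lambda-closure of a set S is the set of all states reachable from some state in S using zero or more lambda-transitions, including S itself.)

Start with {F, K}.
From F via lambda: add J, M.
From M via lambda: add B, C, D.
From C via lambda: add G.
From D via lambda: add N.
No new states can be added; the closed set is {B, C, D, F, G, J, K, M, N}.

{B, C, D, F, G, J, K, M, N}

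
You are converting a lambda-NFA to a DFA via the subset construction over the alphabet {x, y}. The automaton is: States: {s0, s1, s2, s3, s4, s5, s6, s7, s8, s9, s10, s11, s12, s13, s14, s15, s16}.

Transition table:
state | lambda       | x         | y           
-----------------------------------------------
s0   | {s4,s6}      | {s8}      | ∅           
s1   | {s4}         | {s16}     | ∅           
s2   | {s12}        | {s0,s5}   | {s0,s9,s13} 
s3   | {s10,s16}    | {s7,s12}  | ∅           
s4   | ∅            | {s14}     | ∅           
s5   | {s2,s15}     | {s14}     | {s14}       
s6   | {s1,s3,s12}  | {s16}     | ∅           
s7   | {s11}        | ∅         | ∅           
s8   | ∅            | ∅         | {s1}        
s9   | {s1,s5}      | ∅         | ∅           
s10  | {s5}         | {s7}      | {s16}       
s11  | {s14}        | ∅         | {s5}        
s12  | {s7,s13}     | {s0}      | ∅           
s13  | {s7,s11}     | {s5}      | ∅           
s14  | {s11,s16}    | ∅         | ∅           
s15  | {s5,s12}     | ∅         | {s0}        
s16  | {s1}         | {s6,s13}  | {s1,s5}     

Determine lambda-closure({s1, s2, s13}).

{s1, s2, s4, s7, s11, s12, s13, s14, s16}

Start with {s1, s2, s13}.
From s1 via lambda: add s4.
From s2 via lambda: add s12.
From s13 via lambda: add s7, s11.
From s11 via lambda: add s14.
From s14 via lambda: add s16.
No new states can be added; the closed set is {s1, s2, s4, s7, s11, s12, s13, s14, s16}.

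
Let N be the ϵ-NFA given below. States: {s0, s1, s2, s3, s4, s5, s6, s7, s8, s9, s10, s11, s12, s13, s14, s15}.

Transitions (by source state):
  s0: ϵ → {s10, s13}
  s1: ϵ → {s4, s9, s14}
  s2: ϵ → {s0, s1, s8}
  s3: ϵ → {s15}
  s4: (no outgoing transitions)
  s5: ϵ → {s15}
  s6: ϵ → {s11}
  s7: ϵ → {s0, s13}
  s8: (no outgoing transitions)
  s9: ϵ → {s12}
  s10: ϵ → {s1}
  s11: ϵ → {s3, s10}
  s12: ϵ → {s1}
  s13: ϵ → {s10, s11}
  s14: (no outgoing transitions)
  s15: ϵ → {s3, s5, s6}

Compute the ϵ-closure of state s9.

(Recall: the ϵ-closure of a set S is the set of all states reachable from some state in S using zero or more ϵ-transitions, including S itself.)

{s1, s4, s9, s12, s14}

Start with {s9}.
From s9 via ϵ: add s12.
From s12 via ϵ: add s1.
From s1 via ϵ: add s4, s14.
No new states can be added; the closed set is {s1, s4, s9, s12, s14}.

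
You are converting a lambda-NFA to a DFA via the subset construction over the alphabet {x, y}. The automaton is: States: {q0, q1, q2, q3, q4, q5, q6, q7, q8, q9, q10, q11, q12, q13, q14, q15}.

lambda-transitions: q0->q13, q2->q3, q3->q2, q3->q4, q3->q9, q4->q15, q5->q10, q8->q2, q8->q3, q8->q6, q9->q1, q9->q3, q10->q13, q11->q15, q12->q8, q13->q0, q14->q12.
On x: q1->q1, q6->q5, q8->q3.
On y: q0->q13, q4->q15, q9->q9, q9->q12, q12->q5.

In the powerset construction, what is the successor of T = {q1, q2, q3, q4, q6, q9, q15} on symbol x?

q1 on x → {q1}.
q6 on x → {q5}.
No x-transition from q2, q3, q4, q9, q15.
Union after reading x: {q1, q5}.
Now take the lambda-closure:
From q5 via lambda: add q10.
From q10 via lambda: add q13.
From q13 via lambda: add q0.
No new states can be added; the closed set is {q0, q1, q5, q10, q13}.

{q0, q1, q5, q10, q13}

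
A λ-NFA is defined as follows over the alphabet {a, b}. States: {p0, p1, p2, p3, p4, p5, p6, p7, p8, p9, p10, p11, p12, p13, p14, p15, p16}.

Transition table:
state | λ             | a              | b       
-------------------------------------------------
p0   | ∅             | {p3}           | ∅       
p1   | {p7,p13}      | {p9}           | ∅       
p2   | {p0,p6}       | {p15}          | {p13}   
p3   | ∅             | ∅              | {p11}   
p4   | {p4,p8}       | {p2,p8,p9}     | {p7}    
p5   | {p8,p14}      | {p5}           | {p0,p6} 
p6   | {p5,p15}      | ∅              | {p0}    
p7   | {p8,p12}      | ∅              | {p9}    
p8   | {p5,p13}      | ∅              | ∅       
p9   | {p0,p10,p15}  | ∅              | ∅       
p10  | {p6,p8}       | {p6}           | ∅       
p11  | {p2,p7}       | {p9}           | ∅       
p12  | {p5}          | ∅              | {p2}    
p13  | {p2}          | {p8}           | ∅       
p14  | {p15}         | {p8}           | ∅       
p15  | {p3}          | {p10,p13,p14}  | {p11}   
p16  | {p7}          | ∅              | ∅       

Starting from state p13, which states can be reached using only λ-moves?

Start with {p13}.
From p13 via λ: add p2.
From p2 via λ: add p0, p6.
From p6 via λ: add p5, p15.
From p5 via λ: add p8, p14.
From p15 via λ: add p3.
No new states can be added; the closed set is {p0, p2, p3, p5, p6, p8, p13, p14, p15}.

{p0, p2, p3, p5, p6, p8, p13, p14, p15}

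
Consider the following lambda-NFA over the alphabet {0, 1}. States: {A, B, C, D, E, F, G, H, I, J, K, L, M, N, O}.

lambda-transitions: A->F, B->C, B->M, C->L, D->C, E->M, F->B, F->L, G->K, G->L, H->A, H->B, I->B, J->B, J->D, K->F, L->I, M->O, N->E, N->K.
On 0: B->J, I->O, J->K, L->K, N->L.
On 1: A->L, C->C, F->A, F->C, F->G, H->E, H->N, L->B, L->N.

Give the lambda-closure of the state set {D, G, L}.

{B, C, D, F, G, I, K, L, M, O}

Start with {D, G, L}.
From D via lambda: add C.
From G via lambda: add K.
From L via lambda: add I.
From I via lambda: add B.
From K via lambda: add F.
From B via lambda: add M.
From M via lambda: add O.
No new states can be added; the closed set is {B, C, D, F, G, I, K, L, M, O}.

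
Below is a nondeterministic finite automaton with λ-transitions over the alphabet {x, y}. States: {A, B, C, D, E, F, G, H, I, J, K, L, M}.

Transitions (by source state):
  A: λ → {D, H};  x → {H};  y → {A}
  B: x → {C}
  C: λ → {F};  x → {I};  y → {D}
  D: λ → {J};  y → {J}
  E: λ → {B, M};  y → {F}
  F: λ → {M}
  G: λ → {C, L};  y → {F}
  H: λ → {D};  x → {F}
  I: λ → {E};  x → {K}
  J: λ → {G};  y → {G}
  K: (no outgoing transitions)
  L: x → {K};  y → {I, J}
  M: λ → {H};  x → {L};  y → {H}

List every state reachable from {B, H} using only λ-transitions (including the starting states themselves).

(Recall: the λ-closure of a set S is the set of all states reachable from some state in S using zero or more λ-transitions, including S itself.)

{B, C, D, F, G, H, J, L, M}

Start with {B, H}.
From H via λ: add D.
From D via λ: add J.
From J via λ: add G.
From G via λ: add C, L.
From C via λ: add F.
From F via λ: add M.
No new states can be added; the closed set is {B, C, D, F, G, H, J, L, M}.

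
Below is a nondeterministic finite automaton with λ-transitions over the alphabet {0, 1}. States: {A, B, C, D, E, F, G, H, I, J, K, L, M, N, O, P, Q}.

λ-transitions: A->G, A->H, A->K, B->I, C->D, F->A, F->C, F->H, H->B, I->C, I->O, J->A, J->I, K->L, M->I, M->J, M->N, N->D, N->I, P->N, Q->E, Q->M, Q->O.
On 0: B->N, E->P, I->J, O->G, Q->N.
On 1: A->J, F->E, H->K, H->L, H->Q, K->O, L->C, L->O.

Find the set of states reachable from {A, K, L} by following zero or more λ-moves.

Start with {A, K, L}.
From A via λ: add G, H.
From H via λ: add B.
From B via λ: add I.
From I via λ: add C, O.
From C via λ: add D.
No new states can be added; the closed set is {A, B, C, D, G, H, I, K, L, O}.

{A, B, C, D, G, H, I, K, L, O}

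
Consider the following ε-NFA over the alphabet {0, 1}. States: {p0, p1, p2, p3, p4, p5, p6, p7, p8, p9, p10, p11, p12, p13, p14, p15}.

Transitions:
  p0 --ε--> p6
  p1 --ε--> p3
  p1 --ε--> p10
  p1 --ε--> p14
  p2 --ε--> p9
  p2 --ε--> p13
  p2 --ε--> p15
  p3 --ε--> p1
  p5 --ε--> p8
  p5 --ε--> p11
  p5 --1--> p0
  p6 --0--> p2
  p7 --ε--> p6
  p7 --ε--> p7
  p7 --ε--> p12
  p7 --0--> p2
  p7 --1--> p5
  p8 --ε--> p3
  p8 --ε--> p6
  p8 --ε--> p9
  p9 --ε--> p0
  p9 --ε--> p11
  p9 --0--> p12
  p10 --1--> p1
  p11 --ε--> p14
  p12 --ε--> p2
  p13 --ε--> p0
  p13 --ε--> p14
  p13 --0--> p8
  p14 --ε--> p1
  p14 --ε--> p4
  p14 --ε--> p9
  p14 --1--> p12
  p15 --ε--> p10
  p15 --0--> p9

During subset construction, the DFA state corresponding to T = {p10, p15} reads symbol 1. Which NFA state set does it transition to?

{p0, p1, p3, p4, p6, p9, p10, p11, p14}

p10 on 1 → {p1}.
No 1-transition from p15.
Union after reading 1: {p1}.
Now take the ε-closure:
From p1 via ε: add p3, p10, p14.
From p14 via ε: add p4, p9.
From p9 via ε: add p0, p11.
From p0 via ε: add p6.
No new states can be added; the closed set is {p0, p1, p3, p4, p6, p9, p10, p11, p14}.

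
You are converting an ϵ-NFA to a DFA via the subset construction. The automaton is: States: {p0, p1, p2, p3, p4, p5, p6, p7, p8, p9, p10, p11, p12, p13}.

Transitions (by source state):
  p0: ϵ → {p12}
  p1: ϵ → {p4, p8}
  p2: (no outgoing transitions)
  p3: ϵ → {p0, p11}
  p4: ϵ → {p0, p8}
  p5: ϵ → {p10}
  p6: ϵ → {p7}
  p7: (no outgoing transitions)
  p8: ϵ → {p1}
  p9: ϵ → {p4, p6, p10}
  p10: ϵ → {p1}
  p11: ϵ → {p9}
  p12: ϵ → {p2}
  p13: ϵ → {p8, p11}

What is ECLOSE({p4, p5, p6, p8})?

Start with {p4, p5, p6, p8}.
From p4 via ϵ: add p0.
From p5 via ϵ: add p10.
From p6 via ϵ: add p7.
From p8 via ϵ: add p1.
From p0 via ϵ: add p12.
From p12 via ϵ: add p2.
No new states can be added; the closed set is {p0, p1, p2, p4, p5, p6, p7, p8, p10, p12}.

{p0, p1, p2, p4, p5, p6, p7, p8, p10, p12}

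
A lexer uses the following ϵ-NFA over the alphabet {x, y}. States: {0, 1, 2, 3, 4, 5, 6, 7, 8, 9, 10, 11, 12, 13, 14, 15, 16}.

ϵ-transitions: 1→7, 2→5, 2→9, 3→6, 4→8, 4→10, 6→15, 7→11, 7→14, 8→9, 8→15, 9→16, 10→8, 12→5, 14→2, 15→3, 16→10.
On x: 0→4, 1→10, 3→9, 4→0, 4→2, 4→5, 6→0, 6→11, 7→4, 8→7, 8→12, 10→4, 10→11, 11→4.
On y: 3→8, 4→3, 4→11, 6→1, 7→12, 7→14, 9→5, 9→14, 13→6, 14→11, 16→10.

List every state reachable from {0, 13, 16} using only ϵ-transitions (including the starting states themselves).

Start with {0, 13, 16}.
From 16 via ϵ: add 10.
From 10 via ϵ: add 8.
From 8 via ϵ: add 9, 15.
From 15 via ϵ: add 3.
From 3 via ϵ: add 6.
No new states can be added; the closed set is {0, 3, 6, 8, 9, 10, 13, 15, 16}.

{0, 3, 6, 8, 9, 10, 13, 15, 16}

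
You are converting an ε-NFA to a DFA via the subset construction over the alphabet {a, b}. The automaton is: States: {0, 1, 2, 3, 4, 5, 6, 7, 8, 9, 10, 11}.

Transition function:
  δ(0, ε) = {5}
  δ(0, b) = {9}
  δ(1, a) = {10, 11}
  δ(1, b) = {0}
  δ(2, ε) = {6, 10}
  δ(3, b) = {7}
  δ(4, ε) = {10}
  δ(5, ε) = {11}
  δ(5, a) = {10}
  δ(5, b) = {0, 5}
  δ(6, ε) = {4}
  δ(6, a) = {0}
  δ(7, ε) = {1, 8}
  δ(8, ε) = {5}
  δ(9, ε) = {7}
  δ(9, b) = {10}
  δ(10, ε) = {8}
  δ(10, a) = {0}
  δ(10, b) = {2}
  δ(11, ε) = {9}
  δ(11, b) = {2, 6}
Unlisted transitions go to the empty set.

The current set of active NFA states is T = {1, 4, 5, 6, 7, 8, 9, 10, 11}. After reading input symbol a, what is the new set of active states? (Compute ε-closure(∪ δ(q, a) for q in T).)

{0, 1, 5, 7, 8, 9, 10, 11}

1 on a → {10, 11}.
5 on a → {10}.
6 on a → {0}.
10 on a → {0}.
No a-transition from 4, 7, 8, 9, 11.
Union after reading a: {0, 10, 11}.
Now take the ε-closure:
From 0 via ε: add 5.
From 10 via ε: add 8.
From 11 via ε: add 9.
From 9 via ε: add 7.
From 7 via ε: add 1.
No new states can be added; the closed set is {0, 1, 5, 7, 8, 9, 10, 11}.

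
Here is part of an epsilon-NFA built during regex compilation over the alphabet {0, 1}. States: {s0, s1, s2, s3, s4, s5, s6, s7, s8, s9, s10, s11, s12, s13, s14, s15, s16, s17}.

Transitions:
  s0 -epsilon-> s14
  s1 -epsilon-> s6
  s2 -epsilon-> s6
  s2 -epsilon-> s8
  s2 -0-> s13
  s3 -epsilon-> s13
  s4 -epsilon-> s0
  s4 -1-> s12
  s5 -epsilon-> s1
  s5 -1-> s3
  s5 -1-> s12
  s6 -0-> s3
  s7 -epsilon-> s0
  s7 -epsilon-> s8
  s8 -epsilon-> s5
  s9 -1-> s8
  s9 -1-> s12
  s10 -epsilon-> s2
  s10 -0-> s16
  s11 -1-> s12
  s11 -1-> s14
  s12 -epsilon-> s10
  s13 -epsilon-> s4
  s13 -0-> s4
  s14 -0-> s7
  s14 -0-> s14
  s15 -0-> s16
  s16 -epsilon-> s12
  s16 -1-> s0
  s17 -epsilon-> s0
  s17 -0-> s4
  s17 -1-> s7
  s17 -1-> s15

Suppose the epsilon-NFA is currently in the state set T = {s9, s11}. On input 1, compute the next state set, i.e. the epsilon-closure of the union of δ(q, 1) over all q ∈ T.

s9 on 1 → {s8, s12}.
s11 on 1 → {s12, s14}.
Union after reading 1: {s8, s12, s14}.
Now take the epsilon-closure:
From s8 via epsilon: add s5.
From s12 via epsilon: add s10.
From s5 via epsilon: add s1.
From s10 via epsilon: add s2.
From s1 via epsilon: add s6.
No new states can be added; the closed set is {s1, s2, s5, s6, s8, s10, s12, s14}.

{s1, s2, s5, s6, s8, s10, s12, s14}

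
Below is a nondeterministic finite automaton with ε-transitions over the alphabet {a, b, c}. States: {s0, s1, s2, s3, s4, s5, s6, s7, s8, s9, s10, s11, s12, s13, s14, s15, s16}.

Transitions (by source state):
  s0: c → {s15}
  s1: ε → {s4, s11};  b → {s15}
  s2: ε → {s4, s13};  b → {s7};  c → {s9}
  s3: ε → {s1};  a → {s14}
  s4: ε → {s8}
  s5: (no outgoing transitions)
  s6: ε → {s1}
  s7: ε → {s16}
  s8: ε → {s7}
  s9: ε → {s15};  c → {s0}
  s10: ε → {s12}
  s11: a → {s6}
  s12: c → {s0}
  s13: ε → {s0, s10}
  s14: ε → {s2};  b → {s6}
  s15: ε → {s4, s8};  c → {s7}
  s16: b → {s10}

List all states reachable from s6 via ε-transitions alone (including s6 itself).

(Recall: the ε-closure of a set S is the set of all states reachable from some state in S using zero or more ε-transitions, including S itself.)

{s1, s4, s6, s7, s8, s11, s16}

Start with {s6}.
From s6 via ε: add s1.
From s1 via ε: add s4, s11.
From s4 via ε: add s8.
From s8 via ε: add s7.
From s7 via ε: add s16.
No new states can be added; the closed set is {s1, s4, s6, s7, s8, s11, s16}.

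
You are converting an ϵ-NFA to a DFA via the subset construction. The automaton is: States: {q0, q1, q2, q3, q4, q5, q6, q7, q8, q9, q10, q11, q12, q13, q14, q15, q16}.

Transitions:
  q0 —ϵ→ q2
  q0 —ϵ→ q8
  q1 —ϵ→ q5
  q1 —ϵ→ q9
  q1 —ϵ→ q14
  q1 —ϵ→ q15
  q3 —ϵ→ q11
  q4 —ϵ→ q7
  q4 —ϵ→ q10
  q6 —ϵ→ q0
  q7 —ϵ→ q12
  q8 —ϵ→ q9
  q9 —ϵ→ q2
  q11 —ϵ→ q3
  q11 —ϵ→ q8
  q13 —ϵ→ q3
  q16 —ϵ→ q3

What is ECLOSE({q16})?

Start with {q16}.
From q16 via ϵ: add q3.
From q3 via ϵ: add q11.
From q11 via ϵ: add q8.
From q8 via ϵ: add q9.
From q9 via ϵ: add q2.
No new states can be added; the closed set is {q2, q3, q8, q9, q11, q16}.

{q2, q3, q8, q9, q11, q16}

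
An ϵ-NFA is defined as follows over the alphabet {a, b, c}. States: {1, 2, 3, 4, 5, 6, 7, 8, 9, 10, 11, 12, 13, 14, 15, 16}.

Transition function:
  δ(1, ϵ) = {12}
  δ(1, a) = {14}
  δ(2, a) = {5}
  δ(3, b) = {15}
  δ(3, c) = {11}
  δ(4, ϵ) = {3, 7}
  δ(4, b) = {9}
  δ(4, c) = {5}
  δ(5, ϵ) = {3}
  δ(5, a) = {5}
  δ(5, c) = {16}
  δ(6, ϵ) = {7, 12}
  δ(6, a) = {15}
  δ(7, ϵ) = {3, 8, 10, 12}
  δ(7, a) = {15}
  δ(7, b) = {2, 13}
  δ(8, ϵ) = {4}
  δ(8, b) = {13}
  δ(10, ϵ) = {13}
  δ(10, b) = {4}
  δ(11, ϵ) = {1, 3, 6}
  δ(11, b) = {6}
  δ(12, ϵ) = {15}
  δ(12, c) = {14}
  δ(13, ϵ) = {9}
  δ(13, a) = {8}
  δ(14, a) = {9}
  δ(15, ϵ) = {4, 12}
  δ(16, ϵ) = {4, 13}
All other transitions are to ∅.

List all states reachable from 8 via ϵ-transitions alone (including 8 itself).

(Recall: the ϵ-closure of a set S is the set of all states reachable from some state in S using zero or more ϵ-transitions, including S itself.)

Start with {8}.
From 8 via ϵ: add 4.
From 4 via ϵ: add 3, 7.
From 7 via ϵ: add 10, 12.
From 10 via ϵ: add 13.
From 12 via ϵ: add 15.
From 13 via ϵ: add 9.
No new states can be added; the closed set is {3, 4, 7, 8, 9, 10, 12, 13, 15}.

{3, 4, 7, 8, 9, 10, 12, 13, 15}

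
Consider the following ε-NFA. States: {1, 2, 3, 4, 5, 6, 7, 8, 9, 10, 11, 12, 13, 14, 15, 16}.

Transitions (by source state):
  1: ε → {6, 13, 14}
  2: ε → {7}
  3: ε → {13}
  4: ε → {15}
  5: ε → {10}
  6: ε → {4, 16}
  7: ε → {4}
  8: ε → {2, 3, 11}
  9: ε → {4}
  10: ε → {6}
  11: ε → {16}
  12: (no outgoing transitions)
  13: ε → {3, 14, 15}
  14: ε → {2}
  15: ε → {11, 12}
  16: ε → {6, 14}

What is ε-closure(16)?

{2, 4, 6, 7, 11, 12, 14, 15, 16}

Start with {16}.
From 16 via ε: add 6, 14.
From 6 via ε: add 4.
From 14 via ε: add 2.
From 2 via ε: add 7.
From 4 via ε: add 15.
From 15 via ε: add 11, 12.
No new states can be added; the closed set is {2, 4, 6, 7, 11, 12, 14, 15, 16}.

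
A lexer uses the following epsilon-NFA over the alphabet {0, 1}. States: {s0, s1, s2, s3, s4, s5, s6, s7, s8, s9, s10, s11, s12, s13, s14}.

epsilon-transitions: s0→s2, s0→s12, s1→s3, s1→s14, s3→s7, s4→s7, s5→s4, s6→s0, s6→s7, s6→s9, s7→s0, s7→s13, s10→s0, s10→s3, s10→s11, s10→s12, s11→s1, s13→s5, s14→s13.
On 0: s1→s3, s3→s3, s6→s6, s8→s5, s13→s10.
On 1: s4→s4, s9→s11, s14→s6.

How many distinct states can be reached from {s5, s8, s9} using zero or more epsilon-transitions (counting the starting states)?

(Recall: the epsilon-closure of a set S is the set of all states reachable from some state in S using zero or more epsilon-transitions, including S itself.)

9

Start with {s5, s8, s9}.
From s5 via epsilon: add s4.
From s4 via epsilon: add s7.
From s7 via epsilon: add s0, s13.
From s0 via epsilon: add s2, s12.
epsilon-closure = {s0, s2, s4, s5, s7, s8, s9, s12, s13}, which has 9 states.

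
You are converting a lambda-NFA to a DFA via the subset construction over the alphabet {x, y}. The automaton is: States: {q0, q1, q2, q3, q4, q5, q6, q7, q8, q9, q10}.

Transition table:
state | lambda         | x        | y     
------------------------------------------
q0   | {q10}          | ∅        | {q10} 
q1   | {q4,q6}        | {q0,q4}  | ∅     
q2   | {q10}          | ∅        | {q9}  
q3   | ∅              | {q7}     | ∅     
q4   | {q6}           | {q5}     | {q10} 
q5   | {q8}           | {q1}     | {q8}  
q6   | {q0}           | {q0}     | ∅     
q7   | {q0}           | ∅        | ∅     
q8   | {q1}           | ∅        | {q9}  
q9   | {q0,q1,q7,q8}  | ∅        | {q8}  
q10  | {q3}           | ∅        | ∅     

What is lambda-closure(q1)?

Start with {q1}.
From q1 via lambda: add q4, q6.
From q6 via lambda: add q0.
From q0 via lambda: add q10.
From q10 via lambda: add q3.
No new states can be added; the closed set is {q0, q1, q3, q4, q6, q10}.

{q0, q1, q3, q4, q6, q10}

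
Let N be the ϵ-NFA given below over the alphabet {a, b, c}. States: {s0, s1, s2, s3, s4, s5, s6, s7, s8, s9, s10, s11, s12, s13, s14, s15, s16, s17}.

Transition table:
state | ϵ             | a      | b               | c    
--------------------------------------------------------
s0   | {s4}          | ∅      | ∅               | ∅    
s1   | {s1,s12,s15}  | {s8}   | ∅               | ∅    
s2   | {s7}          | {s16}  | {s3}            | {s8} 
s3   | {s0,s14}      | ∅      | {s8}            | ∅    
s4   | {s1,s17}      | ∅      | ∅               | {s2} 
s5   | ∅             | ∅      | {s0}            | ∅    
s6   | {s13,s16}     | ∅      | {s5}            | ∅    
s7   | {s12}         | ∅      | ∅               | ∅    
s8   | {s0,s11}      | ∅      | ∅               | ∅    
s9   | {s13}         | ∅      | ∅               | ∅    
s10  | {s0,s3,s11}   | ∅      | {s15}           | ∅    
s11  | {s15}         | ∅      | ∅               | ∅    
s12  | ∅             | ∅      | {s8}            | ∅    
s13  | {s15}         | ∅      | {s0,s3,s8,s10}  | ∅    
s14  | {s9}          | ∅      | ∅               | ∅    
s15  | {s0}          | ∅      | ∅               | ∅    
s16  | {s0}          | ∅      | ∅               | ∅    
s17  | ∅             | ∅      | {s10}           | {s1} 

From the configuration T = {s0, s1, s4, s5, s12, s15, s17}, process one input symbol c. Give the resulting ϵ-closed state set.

{s0, s1, s2, s4, s7, s12, s15, s17}

s4 on c → {s2}.
s17 on c → {s1}.
No c-transition from s0, s1, s5, s12, s15.
Union after reading c: {s1, s2}.
Now take the ϵ-closure:
From s1 via ϵ: add s12, s15.
From s2 via ϵ: add s7.
From s15 via ϵ: add s0.
From s0 via ϵ: add s4.
From s4 via ϵ: add s17.
No new states can be added; the closed set is {s0, s1, s2, s4, s7, s12, s15, s17}.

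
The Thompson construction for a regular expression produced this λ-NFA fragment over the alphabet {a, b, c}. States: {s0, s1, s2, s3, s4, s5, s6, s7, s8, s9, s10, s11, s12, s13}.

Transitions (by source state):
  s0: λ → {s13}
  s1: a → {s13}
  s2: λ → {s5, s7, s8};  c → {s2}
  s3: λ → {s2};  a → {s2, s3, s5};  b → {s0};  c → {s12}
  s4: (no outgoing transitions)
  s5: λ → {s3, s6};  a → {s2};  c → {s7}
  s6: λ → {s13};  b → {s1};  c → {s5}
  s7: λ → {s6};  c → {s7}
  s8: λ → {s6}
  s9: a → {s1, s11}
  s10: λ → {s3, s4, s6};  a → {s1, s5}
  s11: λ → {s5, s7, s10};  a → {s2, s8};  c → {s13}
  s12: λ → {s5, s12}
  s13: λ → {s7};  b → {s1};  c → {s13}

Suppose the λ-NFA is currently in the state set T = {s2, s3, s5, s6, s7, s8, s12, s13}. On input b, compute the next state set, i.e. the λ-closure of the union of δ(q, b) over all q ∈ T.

s3 on b → {s0}.
s6 on b → {s1}.
s13 on b → {s1}.
No b-transition from s2, s5, s7, s8, s12.
Union after reading b: {s0, s1}.
Now take the λ-closure:
From s0 via λ: add s13.
From s13 via λ: add s7.
From s7 via λ: add s6.
No new states can be added; the closed set is {s0, s1, s6, s7, s13}.

{s0, s1, s6, s7, s13}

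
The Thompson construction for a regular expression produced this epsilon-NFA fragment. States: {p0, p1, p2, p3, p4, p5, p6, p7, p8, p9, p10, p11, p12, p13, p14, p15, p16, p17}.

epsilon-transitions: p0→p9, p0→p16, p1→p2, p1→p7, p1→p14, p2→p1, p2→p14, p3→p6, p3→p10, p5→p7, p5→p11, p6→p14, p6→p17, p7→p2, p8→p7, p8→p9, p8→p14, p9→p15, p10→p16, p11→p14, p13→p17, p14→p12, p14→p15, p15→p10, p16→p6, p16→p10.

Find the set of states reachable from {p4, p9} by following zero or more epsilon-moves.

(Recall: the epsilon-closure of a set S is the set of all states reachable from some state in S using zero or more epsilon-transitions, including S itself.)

Start with {p4, p9}.
From p9 via epsilon: add p15.
From p15 via epsilon: add p10.
From p10 via epsilon: add p16.
From p16 via epsilon: add p6.
From p6 via epsilon: add p14, p17.
From p14 via epsilon: add p12.
No new states can be added; the closed set is {p4, p6, p9, p10, p12, p14, p15, p16, p17}.

{p4, p6, p9, p10, p12, p14, p15, p16, p17}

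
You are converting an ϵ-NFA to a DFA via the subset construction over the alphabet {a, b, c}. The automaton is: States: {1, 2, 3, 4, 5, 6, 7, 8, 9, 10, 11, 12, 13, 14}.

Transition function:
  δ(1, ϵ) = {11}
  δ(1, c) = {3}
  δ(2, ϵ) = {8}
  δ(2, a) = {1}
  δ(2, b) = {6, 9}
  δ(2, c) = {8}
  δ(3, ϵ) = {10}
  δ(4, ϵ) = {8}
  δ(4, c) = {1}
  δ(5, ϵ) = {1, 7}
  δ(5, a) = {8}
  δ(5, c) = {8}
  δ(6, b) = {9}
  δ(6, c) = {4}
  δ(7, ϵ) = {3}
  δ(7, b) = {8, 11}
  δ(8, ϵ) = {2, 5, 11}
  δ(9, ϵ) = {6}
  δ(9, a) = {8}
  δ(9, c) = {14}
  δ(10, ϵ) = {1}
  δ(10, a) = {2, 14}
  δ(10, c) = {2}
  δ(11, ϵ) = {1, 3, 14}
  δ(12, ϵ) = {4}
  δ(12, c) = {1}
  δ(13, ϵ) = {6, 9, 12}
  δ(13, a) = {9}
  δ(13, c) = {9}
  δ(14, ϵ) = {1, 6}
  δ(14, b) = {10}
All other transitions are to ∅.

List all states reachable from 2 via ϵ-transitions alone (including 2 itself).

Start with {2}.
From 2 via ϵ: add 8.
From 8 via ϵ: add 5, 11.
From 5 via ϵ: add 1, 7.
From 11 via ϵ: add 3, 14.
From 3 via ϵ: add 10.
From 14 via ϵ: add 6.
No new states can be added; the closed set is {1, 2, 3, 5, 6, 7, 8, 10, 11, 14}.

{1, 2, 3, 5, 6, 7, 8, 10, 11, 14}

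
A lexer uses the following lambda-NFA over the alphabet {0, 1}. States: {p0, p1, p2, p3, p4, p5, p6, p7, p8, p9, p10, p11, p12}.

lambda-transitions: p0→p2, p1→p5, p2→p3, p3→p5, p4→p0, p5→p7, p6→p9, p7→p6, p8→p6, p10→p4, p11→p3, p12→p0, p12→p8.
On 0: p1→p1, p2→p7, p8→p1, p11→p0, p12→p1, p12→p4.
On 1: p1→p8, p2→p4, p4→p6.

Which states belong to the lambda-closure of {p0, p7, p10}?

{p0, p2, p3, p4, p5, p6, p7, p9, p10}

Start with {p0, p7, p10}.
From p0 via lambda: add p2.
From p7 via lambda: add p6.
From p10 via lambda: add p4.
From p2 via lambda: add p3.
From p6 via lambda: add p9.
From p3 via lambda: add p5.
No new states can be added; the closed set is {p0, p2, p3, p4, p5, p6, p7, p9, p10}.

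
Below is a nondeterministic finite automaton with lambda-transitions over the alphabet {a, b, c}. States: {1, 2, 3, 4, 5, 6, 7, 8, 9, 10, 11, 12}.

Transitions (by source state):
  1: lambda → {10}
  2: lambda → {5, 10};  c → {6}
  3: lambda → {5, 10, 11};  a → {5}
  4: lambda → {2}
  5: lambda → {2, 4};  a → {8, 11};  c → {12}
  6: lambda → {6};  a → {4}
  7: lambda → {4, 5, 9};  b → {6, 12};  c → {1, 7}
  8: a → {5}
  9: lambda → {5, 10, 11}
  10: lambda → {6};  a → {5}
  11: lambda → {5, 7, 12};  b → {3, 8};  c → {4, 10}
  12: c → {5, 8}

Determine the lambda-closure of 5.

{2, 4, 5, 6, 10}

Start with {5}.
From 5 via lambda: add 2, 4.
From 2 via lambda: add 10.
From 10 via lambda: add 6.
No new states can be added; the closed set is {2, 4, 5, 6, 10}.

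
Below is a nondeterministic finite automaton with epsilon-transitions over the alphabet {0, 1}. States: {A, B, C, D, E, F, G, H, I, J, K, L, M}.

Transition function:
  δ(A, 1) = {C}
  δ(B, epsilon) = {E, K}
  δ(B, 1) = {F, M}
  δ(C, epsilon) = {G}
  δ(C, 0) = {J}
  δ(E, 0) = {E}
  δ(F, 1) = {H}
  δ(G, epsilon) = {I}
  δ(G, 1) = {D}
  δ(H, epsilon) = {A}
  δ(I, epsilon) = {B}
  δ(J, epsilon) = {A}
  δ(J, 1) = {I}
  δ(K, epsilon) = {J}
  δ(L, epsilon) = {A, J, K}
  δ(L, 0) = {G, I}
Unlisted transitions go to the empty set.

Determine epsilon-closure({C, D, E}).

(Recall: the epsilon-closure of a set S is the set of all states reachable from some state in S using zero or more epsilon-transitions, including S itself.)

{A, B, C, D, E, G, I, J, K}

Start with {C, D, E}.
From C via epsilon: add G.
From G via epsilon: add I.
From I via epsilon: add B.
From B via epsilon: add K.
From K via epsilon: add J.
From J via epsilon: add A.
No new states can be added; the closed set is {A, B, C, D, E, G, I, J, K}.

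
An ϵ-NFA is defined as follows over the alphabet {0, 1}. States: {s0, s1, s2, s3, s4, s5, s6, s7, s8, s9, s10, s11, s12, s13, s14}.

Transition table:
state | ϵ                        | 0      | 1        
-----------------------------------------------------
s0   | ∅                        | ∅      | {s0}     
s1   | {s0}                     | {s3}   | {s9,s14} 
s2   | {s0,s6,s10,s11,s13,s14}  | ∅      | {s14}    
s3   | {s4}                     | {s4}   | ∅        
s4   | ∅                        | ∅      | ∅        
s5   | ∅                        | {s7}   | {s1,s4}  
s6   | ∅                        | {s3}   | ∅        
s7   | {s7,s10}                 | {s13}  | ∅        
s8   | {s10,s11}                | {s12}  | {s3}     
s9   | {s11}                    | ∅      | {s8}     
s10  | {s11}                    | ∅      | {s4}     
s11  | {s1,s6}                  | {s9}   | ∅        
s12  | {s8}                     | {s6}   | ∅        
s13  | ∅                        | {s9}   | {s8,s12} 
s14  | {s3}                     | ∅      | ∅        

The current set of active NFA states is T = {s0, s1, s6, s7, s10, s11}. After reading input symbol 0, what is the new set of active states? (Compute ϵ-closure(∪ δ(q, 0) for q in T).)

s1 on 0 → {s3}.
s6 on 0 → {s3}.
s7 on 0 → {s13}.
s11 on 0 → {s9}.
No 0-transition from s0, s10.
Union after reading 0: {s3, s9, s13}.
Now take the ϵ-closure:
From s3 via ϵ: add s4.
From s9 via ϵ: add s11.
From s11 via ϵ: add s1, s6.
From s1 via ϵ: add s0.
No new states can be added; the closed set is {s0, s1, s3, s4, s6, s9, s11, s13}.

{s0, s1, s3, s4, s6, s9, s11, s13}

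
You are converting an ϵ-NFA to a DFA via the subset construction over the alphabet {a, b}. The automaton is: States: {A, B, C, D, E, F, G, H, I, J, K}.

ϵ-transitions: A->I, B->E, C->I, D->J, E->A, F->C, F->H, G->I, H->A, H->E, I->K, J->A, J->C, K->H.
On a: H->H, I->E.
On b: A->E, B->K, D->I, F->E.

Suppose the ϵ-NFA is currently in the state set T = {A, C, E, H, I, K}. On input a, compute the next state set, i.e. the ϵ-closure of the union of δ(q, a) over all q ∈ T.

{A, E, H, I, K}

H on a → {H}.
I on a → {E}.
No a-transition from A, C, E, K.
Union after reading a: {E, H}.
Now take the ϵ-closure:
From E via ϵ: add A.
From A via ϵ: add I.
From I via ϵ: add K.
No new states can be added; the closed set is {A, E, H, I, K}.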